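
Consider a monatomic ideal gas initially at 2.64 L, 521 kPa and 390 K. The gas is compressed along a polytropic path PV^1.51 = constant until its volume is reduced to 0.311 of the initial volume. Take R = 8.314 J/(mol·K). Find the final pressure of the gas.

Polytropic n=1.51: T₂ = T₁(V₁/V₂)^(n−1) = 390×(3.22)^0.51 = 708 K; P₂ = P₁(V₁/V₂)^n = 3040 kPa.

3040 kPa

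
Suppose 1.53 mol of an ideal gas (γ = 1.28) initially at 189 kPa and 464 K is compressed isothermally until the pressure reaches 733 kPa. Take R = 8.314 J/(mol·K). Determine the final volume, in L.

V₁ = nRT₁/P₁ = 1.53×8.314×464/189 = 31.2 L.
Isothermal: T stays 464 K; PV = const ⇒ V₂ = 8.05 L, P₂ = 733 kPa.

8.05 L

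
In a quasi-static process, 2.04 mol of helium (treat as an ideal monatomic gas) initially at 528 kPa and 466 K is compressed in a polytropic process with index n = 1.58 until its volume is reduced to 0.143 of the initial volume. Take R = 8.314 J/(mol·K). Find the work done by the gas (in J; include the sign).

V₁ = nRT₁/P₁ = 2.04×8.314×466/528 = 15.0 L.
Polytropic n=1.58: T₂ = T₁(V₁/V₂)^(n−1) = 466×(6.99)^0.58 = 1440 K; P₂ = P₁(V₁/V₂)^n = 11400 kPa.
W = (P₁V₁−P₂V₂)/(n−1) = (528×15.0−11400×2.14)/0.58 = -28500 J.

-28500 J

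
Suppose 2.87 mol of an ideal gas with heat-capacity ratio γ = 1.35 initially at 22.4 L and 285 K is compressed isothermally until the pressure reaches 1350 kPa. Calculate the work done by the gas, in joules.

P₁ = nRT₁/V₁ = 2.87×8.314×285/22.4 = 304 kPa.
Isothermal: T stays 285 K; PV = const ⇒ V₂ = 5.04 L, P₂ = 1350 kPa.
W = nRT ln(V₂/V₁) = 2.87×8.314×285×ln(0.225) = -10100 J.

-10100 J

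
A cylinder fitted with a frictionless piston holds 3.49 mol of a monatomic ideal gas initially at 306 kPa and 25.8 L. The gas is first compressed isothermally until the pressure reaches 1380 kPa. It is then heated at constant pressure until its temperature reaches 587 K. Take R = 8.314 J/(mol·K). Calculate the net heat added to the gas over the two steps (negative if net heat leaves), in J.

T₁ = P₁V₁/(nR) = 306×25.8/(3.49×8.314) = 272 K.
Step 1 — Isothermal: T stays 272 K; PV = const ⇒ V₂ = 5.72 L, P₂ = 1380 kPa.
ΔU = 0 (ideal gas, T constant).
W = nRT ln(V₂/V₁) = 3.49×8.314×272×ln(0.222) = -11900 J.
Q = ΔU + W = -11900 J.
State after step 1: P = 1380 kPa, V = 5.72 L, T = 272 K.
Step 2 — Isobaric: P stays 1380 kPa; V/T = const ⇒ T₂ = 587 K, V₂ = 12.3 L.
W = PΔV = 1380×(12.3−5.72) kPa·L = 9140 J.
ΔU = nCvΔT = 3.49×12.5×(587−272) = 13700 J.
Q = ΔU + W = nCpΔT = 22800 J.
Net over both steps: W = -2750 J, Q = 11000 J, ΔU = 13700 J.

11000 J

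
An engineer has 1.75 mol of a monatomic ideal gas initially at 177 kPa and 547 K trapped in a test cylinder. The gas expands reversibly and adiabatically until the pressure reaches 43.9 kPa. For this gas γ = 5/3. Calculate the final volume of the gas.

V₁ = nRT₁/P₁ = 1.75×8.314×547/177 = 45.0 L.
Adiabatic: T₂/T₁ = (P₂/P₁)^((γ−1)/γ) ⇒ T₂ = 547×(0.248)^0.400 = 313 K; V₂ = 104 L.

104 L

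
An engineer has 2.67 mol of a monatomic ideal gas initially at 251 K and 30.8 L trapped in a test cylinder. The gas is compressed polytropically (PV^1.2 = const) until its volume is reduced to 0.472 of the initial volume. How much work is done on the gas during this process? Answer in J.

4510 J

P₁ = nRT₁/V₁ = 2.67×8.314×251/30.8 = 181 kPa.
Polytropic n=1.2: T₂ = T₁(V₁/V₂)^(n−1) = 251×(2.12)^0.20 = 292 K; P₂ = P₁(V₁/V₂)^n = 445 kPa.
W = (P₁V₁−P₂V₂)/(n−1) = (181×30.8−445×14.5)/0.20 = -4510 J.
Work done on the gas = −W_by = 4510 J.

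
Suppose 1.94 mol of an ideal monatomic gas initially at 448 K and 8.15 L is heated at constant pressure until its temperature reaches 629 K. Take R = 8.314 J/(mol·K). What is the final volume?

P₁ = nRT₁/V₁ = 1.94×8.314×448/8.15 = 887 kPa.
Isobaric: P stays 887 kPa; V/T = const ⇒ T₂ = 629 K, V₂ = 11.4 L.

11.4 L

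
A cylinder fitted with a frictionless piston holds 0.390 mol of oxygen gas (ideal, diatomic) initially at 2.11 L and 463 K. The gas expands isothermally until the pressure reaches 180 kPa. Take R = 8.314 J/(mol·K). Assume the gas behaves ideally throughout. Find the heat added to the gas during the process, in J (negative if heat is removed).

2060 J

P₁ = nRT₁/V₁ = 0.390×8.314×463/2.11 = 711 kPa.
Isothermal: T stays 463 K; PV = const ⇒ V₂ = 8.34 L, P₂ = 180 kPa.
ΔU = 0 (ideal gas, T constant).
W = nRT ln(V₂/V₁) = 0.390×8.314×463×ln(3.95) = 2060 J.
Q = ΔU + W = 2060 J.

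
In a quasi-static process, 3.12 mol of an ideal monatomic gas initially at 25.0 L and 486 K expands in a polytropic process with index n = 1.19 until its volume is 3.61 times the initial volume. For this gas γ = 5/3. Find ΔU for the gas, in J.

-4090 J

P₁ = nRT₁/V₁ = 3.12×8.314×486/25.0 = 504 kPa.
Polytropic n=1.19: T₂ = T₁(V₁/V₂)^(n−1) = 486×(0.277)^0.19 = 381 K; P₂ = P₁(V₁/V₂)^n = 109 kPa.
For an ideal gas ΔU = nCvΔT with Cv = (3/2)R = 12.5 J/(mol·K).
ΔU = 3.12×12.5×(381−486) = -4090 J.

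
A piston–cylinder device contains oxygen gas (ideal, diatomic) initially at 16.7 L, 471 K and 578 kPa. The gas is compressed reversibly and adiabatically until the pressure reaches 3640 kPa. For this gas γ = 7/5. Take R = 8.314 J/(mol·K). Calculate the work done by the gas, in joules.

-16700 J

n = P₁V₁/(RT₁) = 578×16.7/(8.314×471) = 2.46 mol.
Adiabatic: T₂/T₁ = (P₂/P₁)^((γ−1)/γ) ⇒ T₂ = 471×(6.30)^0.286 = 797 K; V₂ = 4.49 L.
ΔU = nCvΔT = 2.46×20.8×(797−471) = 16700 J.
Q = 0 for an adiabatic process, so W = −ΔU = -16700 J.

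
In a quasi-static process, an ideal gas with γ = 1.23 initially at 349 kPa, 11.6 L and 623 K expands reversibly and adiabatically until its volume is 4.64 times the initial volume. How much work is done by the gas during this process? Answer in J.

n = P₁V₁/(RT₁) = 349×11.6/(8.314×623) = 0.782 mol.
Adiabatic: TV^(γ−1) = const ⇒ T₂ = 623×(0.216)^0.230 = 438 K; PV^γ = const ⇒ P₂ = 52.8 kPa.
ΔU = nCvΔT = 0.782×36.1×(438−623) = -5230 J.
Q = 0 for an adiabatic process, so W = −ΔU = 5230 J.

5230 J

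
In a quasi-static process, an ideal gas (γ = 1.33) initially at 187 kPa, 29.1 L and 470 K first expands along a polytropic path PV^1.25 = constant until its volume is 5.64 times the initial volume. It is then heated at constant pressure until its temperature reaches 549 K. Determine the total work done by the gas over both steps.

10500 J

n = P₁V₁/(RT₁) = 187×29.1/(8.314×470) = 1.39 mol.
Step 1 — Polytropic n=1.25: T₂ = T₁(V₁/V₂)^(n−1) = 470×(0.177)^0.25 = 305 K; P₂ = P₁(V₁/V₂)^n = 21.5 kPa.
W = (P₁V₁−P₂V₂)/(n−1) = (187×29.1−21.5×164)/0.25 = 7640 J.
ΔU = nCvΔT = 1.39×25.2×(305−470) = -5790 J.
Q = ΔU + W = 1850 J.
State after step 1: P = 21.5 kPa, V = 164 L, T = 305 K.
Step 2 — Isobaric: P stays 21.5 kPa; V/T = const ⇒ T₂ = 549 K, V₂ = 295 L.
W = PΔV = 21.5×(295−164) kPa·L = 2830 J.
ΔU = nCvΔT = 1.39×25.2×(549−305) = 8560 J.
Q = ΔU + W = nCpΔT = 11400 J.
Net over both steps: W = 10500 J, Q = 13200 J, ΔU = 2770 J.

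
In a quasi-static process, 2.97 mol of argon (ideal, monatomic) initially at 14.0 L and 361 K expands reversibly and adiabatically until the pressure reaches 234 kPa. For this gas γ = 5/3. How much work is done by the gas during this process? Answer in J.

P₁ = nRT₁/V₁ = 2.97×8.314×361/14.0 = 637 kPa.
Adiabatic: T₂/T₁ = (P₂/P₁)^((γ−1)/γ) ⇒ T₂ = 361×(0.368)^0.400 = 242 K; V₂ = 25.5 L.
ΔU = nCvΔT = 2.97×12.5×(242−361) = -4410 J.
Q = 0 for an adiabatic process, so W = −ΔU = 4410 J.

4410 J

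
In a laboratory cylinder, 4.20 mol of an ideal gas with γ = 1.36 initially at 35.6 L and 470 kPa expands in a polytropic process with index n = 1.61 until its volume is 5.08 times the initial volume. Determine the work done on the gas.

T₁ = P₁V₁/(nR) = 470×35.6/(4.20×8.314) = 479 K.
Polytropic n=1.61: T₂ = T₁(V₁/V₂)^(n−1) = 479×(0.197)^0.61 = 178 K; P₂ = P₁(V₁/V₂)^n = 34.3 kPa.
W = (P₁V₁−P₂V₂)/(n−1) = (470×35.6−34.3×181)/0.61 = 17300 J.
Work done on the gas = −W_by = -17300 J.

-17300 J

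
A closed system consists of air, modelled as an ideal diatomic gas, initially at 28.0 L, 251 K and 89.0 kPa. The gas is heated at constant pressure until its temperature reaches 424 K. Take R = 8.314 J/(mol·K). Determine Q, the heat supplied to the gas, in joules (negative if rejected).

6010 J

n = P₁V₁/(RT₁) = 89.0×28.0/(8.314×251) = 1.19 mol.
Isobaric: P stays 89.0 kPa; V/T = const ⇒ T₂ = 424 K, V₂ = 47.3 L.
W = PΔV = 89.0×(47.3−28.0) kPa·L = 1720 J.
ΔU = nCvΔT = 1.19×20.8×(424−251) = 4290 J.
Q = ΔU + W = nCpΔT = 6010 J.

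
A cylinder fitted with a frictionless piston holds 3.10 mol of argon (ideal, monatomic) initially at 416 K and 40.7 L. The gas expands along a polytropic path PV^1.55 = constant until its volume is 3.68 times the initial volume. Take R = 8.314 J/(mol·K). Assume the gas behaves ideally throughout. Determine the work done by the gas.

P₁ = nRT₁/V₁ = 3.10×8.314×416/40.7 = 263 kPa.
Polytropic n=1.55: T₂ = T₁(V₁/V₂)^(n−1) = 416×(0.272)^0.55 = 203 K; P₂ = P₁(V₁/V₂)^n = 35.0 kPa.
W = (P₁V₁−P₂V₂)/(n−1) = (263×40.7−35.0×150)/0.55 = 9970 J.

9970 J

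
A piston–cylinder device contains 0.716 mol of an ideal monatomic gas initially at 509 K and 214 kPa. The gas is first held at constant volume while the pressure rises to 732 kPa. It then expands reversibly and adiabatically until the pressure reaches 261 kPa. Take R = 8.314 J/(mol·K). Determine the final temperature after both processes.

1150 K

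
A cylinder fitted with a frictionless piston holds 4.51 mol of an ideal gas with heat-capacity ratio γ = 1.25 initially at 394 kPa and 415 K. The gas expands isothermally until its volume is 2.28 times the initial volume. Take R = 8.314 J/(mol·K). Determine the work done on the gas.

-12800 J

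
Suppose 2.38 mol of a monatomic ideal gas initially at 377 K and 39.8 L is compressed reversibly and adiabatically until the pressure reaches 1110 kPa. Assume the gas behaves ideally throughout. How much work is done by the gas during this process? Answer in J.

P₁ = nRT₁/V₁ = 2.38×8.314×377/39.8 = 187 kPa.
Adiabatic: T₂/T₁ = (P₂/P₁)^((γ−1)/γ) ⇒ T₂ = 377×(5.92)^0.400 = 768 K; V₂ = 13.7 L.
ΔU = nCvΔT = 2.38×12.5×(768−377) = 11600 J.
Q = 0 for an adiabatic process, so W = −ΔU = -11600 J.

-11600 J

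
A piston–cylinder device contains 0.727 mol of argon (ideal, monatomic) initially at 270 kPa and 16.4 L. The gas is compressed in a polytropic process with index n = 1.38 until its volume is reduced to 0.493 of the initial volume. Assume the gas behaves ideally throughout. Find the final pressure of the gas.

T₁ = P₁V₁/(nR) = 270×16.4/(0.727×8.314) = 733 K.
Polytropic n=1.38: T₂ = T₁(V₁/V₂)^(n−1) = 733×(2.03)^0.38 = 958 K; P₂ = P₁(V₁/V₂)^n = 717 kPa.

717 kPa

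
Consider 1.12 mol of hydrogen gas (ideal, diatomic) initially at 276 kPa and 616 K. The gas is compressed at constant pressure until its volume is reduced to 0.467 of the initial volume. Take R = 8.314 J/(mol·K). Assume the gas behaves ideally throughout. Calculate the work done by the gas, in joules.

V₁ = nRT₁/P₁ = 1.12×8.314×616/276 = 20.8 L.
Isobaric: P stays 276 kPa; V/T = const ⇒ T₂ = 288 K, V₂ = 9.71 L.
W = PΔV = 276×(9.71−20.8) kPa·L = -3060 J.

-3060 J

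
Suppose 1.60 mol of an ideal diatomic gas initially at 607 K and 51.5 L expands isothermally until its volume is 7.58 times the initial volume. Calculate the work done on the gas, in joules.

-16400 J

P₁ = nRT₁/V₁ = 1.60×8.314×607/51.5 = 157 kPa.
Isothermal: T stays 607 K; PV = const ⇒ V₂ = 390 L, P₂ = 20.7 kPa.
W = nRT ln(V₂/V₁) = 1.60×8.314×607×ln(7.58) = 16400 J.
Work done on the gas = −W_by = -16400 J.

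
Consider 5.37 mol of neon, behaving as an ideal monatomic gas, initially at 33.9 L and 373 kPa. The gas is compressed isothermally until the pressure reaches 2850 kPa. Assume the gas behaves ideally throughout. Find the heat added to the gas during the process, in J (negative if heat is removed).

-25700 J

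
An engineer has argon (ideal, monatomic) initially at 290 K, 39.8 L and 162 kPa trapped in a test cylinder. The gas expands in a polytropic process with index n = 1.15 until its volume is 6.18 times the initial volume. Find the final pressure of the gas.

Polytropic n=1.15: T₂ = T₁(V₁/V₂)^(n−1) = 290×(0.162)^0.15 = 221 K; P₂ = P₁(V₁/V₂)^n = 19.9 kPa.

19.9 kPa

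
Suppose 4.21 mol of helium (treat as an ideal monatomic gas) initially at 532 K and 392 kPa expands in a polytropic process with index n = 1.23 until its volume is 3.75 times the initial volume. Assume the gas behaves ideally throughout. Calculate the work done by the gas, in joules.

V₁ = nRT₁/P₁ = 4.21×8.314×532/392 = 47.5 L.
Polytropic n=1.23: T₂ = T₁(V₁/V₂)^(n−1) = 532×(0.267)^0.23 = 393 K; P₂ = P₁(V₁/V₂)^n = 77.1 kPa.
W = (P₁V₁−P₂V₂)/(n−1) = (392×47.5−77.1×178)/0.23 = 21200 J.

21200 J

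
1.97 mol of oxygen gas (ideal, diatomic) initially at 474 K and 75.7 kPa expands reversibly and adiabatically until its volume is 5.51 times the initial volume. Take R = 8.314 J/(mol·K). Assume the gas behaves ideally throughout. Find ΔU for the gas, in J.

V₁ = nRT₁/P₁ = 1.97×8.314×474/75.7 = 103 L.
Adiabatic: TV^(γ−1) = const ⇒ T₂ = 474×(0.181)^0.400 = 240 K; PV^γ = const ⇒ P₂ = 6.94 kPa.
For an ideal gas ΔU = nCvΔT with Cv = (5/2)R = 20.8 J/(mol·K).
ΔU = 1.97×20.8×(240−474) = -9600 J.

-9600 J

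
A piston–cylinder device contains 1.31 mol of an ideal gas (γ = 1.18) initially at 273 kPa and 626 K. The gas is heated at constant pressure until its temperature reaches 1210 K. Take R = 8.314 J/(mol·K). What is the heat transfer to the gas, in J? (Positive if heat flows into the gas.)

V₁ = nRT₁/P₁ = 1.31×8.314×626/273 = 25.0 L.
Isobaric: P stays 273 kPa; V/T = const ⇒ T₂ = 1210 K, V₂ = 48.3 L.
W = PΔV = 273×(48.3−25.0) kPa·L = 6360 J.
ΔU = nCvΔT = 1.31×46.2×(1210−626) = 35300 J.
Q = ΔU + W = nCpΔT = 41700 J.

41700 J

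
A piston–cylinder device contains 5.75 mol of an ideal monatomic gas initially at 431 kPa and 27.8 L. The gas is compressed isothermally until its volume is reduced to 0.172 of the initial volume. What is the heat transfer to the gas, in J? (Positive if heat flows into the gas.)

T₁ = P₁V₁/(nR) = 431×27.8/(5.75×8.314) = 251 K.
Isothermal: T stays 251 K; PV = const ⇒ V₂ = 4.78 L, P₂ = 2510 kPa.
ΔU = 0 (ideal gas, T constant).
W = nRT ln(V₂/V₁) = 5.75×8.314×251×ln(0.172) = -21100 J.
Q = ΔU + W = -21100 J.

-21100 J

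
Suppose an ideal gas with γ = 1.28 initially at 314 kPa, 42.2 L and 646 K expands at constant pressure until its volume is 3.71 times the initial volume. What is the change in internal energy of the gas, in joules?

128000 J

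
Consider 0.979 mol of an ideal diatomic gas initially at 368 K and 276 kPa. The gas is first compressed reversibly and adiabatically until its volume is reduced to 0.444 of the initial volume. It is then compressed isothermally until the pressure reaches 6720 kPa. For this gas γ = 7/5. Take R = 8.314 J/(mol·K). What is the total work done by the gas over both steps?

-11400 J

V₁ = nRT₁/P₁ = 0.979×8.314×368/276 = 10.9 L.
Step 1 — Adiabatic: TV^(γ−1) = const ⇒ T₂ = 368×(2.25)^0.400 = 509 K; PV^γ = const ⇒ P₂ = 860 kPa.
ΔU = nCvΔT = 0.979×20.8×(509−368) = 2870 J.
Q = 0 for an adiabatic process, so W = −ΔU = -2870 J.
State after step 1: P = 860 kPa, V = 4.82 L, T = 509 K.
Step 2 — Isothermal: T stays 509 K; PV = const ⇒ V₂ = 0.617 L, P₂ = 6720 kPa.
ΔU = 0 (ideal gas, T constant).
W = nRT ln(V₂/V₁) = 0.979×8.314×509×ln(0.128) = -8520 J.
Q = ΔU + W = -8520 J.
Net over both steps: W = -11400 J, Q = -8520 J, ΔU = 2870 J.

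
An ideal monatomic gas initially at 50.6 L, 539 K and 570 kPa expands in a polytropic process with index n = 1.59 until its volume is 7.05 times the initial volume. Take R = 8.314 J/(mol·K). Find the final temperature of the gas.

170 K

Polytropic n=1.59: T₂ = T₁(V₁/V₂)^(n−1) = 539×(0.142)^0.59 = 170 K; P₂ = P₁(V₁/V₂)^n = 25.5 kPa.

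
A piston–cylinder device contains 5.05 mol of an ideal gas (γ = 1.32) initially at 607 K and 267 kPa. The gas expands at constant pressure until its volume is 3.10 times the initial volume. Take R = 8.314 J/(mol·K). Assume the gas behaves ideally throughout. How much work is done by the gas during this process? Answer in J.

53500 J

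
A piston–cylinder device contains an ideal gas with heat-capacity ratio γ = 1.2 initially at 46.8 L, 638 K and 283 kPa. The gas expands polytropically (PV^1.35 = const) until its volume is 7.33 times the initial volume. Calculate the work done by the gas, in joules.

19000 J

n = P₁V₁/(RT₁) = 283×46.8/(8.314×638) = 2.50 mol.
Polytropic n=1.35: T₂ = T₁(V₁/V₂)^(n−1) = 638×(0.136)^0.35 = 318 K; P₂ = P₁(V₁/V₂)^n = 19.2 kPa.
W = (P₁V₁−P₂V₂)/(n−1) = (283×46.8−19.2×343)/0.35 = 19000 J.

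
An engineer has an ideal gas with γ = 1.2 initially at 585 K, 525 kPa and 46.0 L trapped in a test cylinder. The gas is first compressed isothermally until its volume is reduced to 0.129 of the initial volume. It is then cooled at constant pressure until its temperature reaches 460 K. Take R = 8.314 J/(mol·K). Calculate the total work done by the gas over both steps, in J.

-54600 J

n = P₁V₁/(RT₁) = 525×46.0/(8.314×585) = 4.97 mol.
Step 1 — Isothermal: T stays 585 K; PV = const ⇒ V₂ = 5.93 L, P₂ = 4070 kPa.
ΔU = 0 (ideal gas, T constant).
W = nRT ln(V₂/V₁) = 4.97×8.314×585×ln(0.129) = -49500 J.
Q = ΔU + W = -49500 J.
State after step 1: P = 4070 kPa, V = 5.93 L, T = 585 K.
Step 2 — Isobaric: P stays 4070 kPa; V/T = const ⇒ T₂ = 460 K, V₂ = 4.67 L.
W = PΔV = 4070×(4.67−5.93) kPa·L = -5160 J.
ΔU = nCvΔT = 4.97×41.6×(460−585) = -25800 J.
Q = ΔU + W = nCpΔT = -31000 J.
Net over both steps: W = -54600 J, Q = -80400 J, ΔU = -25800 J.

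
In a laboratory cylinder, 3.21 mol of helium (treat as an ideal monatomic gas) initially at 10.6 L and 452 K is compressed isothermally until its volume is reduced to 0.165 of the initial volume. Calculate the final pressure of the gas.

P₁ = nRT₁/V₁ = 3.21×8.314×452/10.6 = 1140 kPa.
Isothermal: T stays 452 K; PV = const ⇒ V₂ = 1.75 L, P₂ = 6900 kPa.

6900 kPa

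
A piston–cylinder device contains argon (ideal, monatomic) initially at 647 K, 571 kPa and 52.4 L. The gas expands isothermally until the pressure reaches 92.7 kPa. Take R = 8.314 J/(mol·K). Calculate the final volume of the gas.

323 L

Isothermal: T stays 647 K; PV = const ⇒ V₂ = 323 L, P₂ = 92.7 kPa.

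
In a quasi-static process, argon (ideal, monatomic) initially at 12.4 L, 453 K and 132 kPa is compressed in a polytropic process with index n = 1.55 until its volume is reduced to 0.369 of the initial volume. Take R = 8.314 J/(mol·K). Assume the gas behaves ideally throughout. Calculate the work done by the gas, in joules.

-2170 J

n = P₁V₁/(RT₁) = 132×12.4/(8.314×453) = 0.435 mol.
Polytropic n=1.55: T₂ = T₁(V₁/V₂)^(n−1) = 453×(2.71)^0.55 = 784 K; P₂ = P₁(V₁/V₂)^n = 619 kPa.
W = (P₁V₁−P₂V₂)/(n−1) = (132×12.4−619×4.58)/0.55 = -2170 J.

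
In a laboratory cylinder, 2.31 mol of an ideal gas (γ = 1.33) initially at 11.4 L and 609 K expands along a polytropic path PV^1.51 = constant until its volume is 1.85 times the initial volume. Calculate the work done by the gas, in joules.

6180 J

P₁ = nRT₁/V₁ = 2.31×8.314×609/11.4 = 1030 kPa.
Polytropic n=1.51: T₂ = T₁(V₁/V₂)^(n−1) = 609×(0.541)^0.51 = 445 K; P₂ = P₁(V₁/V₂)^n = 405 kPa.
W = (P₁V₁−P₂V₂)/(n−1) = (1030×11.4−405×21.1)/0.51 = 6180 J.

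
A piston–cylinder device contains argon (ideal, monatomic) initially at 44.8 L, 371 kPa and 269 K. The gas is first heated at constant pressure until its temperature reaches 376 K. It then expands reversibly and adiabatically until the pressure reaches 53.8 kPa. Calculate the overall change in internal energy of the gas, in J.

n = P₁V₁/(RT₁) = 371×44.8/(8.314×269) = 7.43 mol.
Step 1 — Isobaric: P stays 371 kPa; V/T = const ⇒ T₂ = 376 K, V₂ = 62.6 L.
W = PΔV = 371×(62.6−44.8) kPa·L = 6610 J.
ΔU = nCvΔT = 7.43×12.5×(376−269) = 9920 J.
Q = ΔU + W = nCpΔT = 16500 J.
State after step 1: P = 371 kPa, V = 62.6 L, T = 376 K.
Step 2 — Adiabatic: T₂/T₁ = (P₂/P₁)^((γ−1)/γ) ⇒ T₂ = 376×(0.145)^0.400 = 174 K; V₂ = 199 L.
ΔU = nCvΔT = 7.43×12.5×(174−376) = -18800 J.
Q = 0 for an adiabatic process, so W = −ΔU = 18800 J.
Net over both steps: W = 25400 J, Q = 16500 J, ΔU = -8830 J.

-8830 J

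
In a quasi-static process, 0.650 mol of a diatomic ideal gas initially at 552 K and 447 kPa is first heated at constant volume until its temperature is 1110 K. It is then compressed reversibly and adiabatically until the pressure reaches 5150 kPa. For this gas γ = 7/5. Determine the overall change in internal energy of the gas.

17200 J

V₁ = nRT₁/P₁ = 0.650×8.314×552/447 = 6.67 L.
Step 1 — Isochoric: V stays 6.67 L; P/T = const ⇒ T₂ = 1110 K, P₂ = 899 kPa.
W = 0 (no volume change).
ΔU = nCvΔT = 0.650×20.8×(1110−552) = 7540 J.
Q = ΔU = 7540 J.
State after step 1: P = 899 kPa, V = 6.67 L, T = 1110 K.
Step 2 — Adiabatic: T₂/T₁ = (P₂/P₁)^((γ−1)/γ) ⇒ T₂ = 1110×(5.73)^0.286 = 1830 K; V₂ = 1.92 L.
ΔU = nCvΔT = 0.650×20.8×(1830−1110) = 9700 J.
Q = 0 for an adiabatic process, so W = −ΔU = -9700 J.
Net over both steps: W = -9700 J, Q = 7540 J, ΔU = 17200 J.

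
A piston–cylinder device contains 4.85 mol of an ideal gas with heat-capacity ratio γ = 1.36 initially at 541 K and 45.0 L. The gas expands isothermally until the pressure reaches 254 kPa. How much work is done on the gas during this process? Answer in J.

-14100 J

P₁ = nRT₁/V₁ = 4.85×8.314×541/45.0 = 485 kPa.
Isothermal: T stays 541 K; PV = const ⇒ V₂ = 85.9 L, P₂ = 254 kPa.
W = nRT ln(V₂/V₁) = 4.85×8.314×541×ln(1.91) = 14100 J.
Work done on the gas = −W_by = -14100 J.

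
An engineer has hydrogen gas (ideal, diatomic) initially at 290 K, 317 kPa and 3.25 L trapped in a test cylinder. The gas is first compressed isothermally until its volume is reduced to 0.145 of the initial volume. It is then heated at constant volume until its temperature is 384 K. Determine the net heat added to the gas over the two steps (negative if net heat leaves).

-1150 J

n = P₁V₁/(RT₁) = 317×3.25/(8.314×290) = 0.427 mol.
Step 1 — Isothermal: T stays 290 K; PV = const ⇒ V₂ = 0.471 L, P₂ = 2190 kPa.
ΔU = 0 (ideal gas, T constant).
W = nRT ln(V₂/V₁) = 0.427×8.314×290×ln(0.145) = -1990 J.
Q = ΔU + W = -1990 J.
State after step 1: P = 2190 kPa, V = 0.471 L, T = 290 K.
Step 2 — Isochoric: V stays 0.471 L; P/T = const ⇒ T₂ = 384 K, P₂ = 2890 kPa.
W = 0 (no volume change).
ΔU = nCvΔT = 0.427×20.8×(384−290) = 835 J.
Q = ΔU = 835 J.
Net over both steps: W = -1990 J, Q = -1150 J, ΔU = 835 J.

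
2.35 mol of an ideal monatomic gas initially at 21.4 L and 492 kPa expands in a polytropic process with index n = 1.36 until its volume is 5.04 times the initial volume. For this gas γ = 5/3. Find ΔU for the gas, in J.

T₁ = P₁V₁/(nR) = 492×21.4/(2.35×8.314) = 539 K.
Polytropic n=1.36: T₂ = T₁(V₁/V₂)^(n−1) = 539×(0.198)^0.36 = 301 K; P₂ = P₁(V₁/V₂)^n = 54.5 kPa.
For an ideal gas ΔU = nCvΔT with Cv = (3/2)R = 12.5 J/(mol·K).
ΔU = 2.35×12.5×(301−539) = -6970 J.

-6970 J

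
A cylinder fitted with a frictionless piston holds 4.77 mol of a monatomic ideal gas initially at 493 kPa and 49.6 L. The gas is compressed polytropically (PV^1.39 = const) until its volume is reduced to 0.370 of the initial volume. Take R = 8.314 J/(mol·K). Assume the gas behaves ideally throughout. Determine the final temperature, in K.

909 K

T₁ = P₁V₁/(nR) = 493×49.6/(4.77×8.314) = 617 K.
Polytropic n=1.39: T₂ = T₁(V₁/V₂)^(n−1) = 617×(2.70)^0.39 = 909 K; P₂ = P₁(V₁/V₂)^n = 1960 kPa.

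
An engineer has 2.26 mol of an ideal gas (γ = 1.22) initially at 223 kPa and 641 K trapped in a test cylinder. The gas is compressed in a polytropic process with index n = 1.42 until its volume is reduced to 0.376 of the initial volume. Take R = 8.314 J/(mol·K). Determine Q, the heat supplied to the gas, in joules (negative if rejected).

13200 J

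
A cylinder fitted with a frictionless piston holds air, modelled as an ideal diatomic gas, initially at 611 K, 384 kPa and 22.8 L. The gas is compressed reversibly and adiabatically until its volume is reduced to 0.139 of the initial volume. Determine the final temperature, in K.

1350 K

Adiabatic: TV^(γ−1) = const ⇒ T₂ = 611×(7.19)^0.400 = 1350 K; PV^γ = const ⇒ P₂ = 6080 kPa.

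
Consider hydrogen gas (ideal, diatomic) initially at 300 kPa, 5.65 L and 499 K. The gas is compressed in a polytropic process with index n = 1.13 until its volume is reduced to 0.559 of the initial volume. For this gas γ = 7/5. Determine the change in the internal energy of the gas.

n = P₁V₁/(RT₁) = 300×5.65/(8.314×499) = 0.409 mol.
Polytropic n=1.13: T₂ = T₁(V₁/V₂)^(n−1) = 499×(1.79)^0.13 = 538 K; P₂ = P₁(V₁/V₂)^n = 579 kPa.
For an ideal gas ΔU = nCvΔT with Cv = (5/2)R = 20.8 J/(mol·K).
ΔU = 0.409×20.8×(538−499) = 333 J.

333 J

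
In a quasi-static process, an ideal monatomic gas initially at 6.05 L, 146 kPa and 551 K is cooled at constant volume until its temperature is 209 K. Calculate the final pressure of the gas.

55.4 kPa

Isochoric: V stays 6.05 L; P/T = const ⇒ T₂ = 209 K, P₂ = 55.4 kPa.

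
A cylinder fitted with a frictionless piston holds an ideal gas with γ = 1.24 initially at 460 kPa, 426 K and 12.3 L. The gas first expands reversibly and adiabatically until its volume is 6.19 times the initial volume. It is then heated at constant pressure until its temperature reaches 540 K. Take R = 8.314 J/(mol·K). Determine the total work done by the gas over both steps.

11900 J

n = P₁V₁/(RT₁) = 460×12.3/(8.314×426) = 1.60 mol.
Step 1 — Adiabatic: TV^(γ−1) = const ⇒ T₂ = 426×(0.162)^0.240 = 275 K; PV^γ = const ⇒ P₂ = 48.0 kPa.
ΔU = nCvΔT = 1.60×34.6×(275−426) = -8350 J.
Q = 0 for an adiabatic process, so W = −ΔU = 8350 J.
State after step 1: P = 48.0 kPa, V = 76.1 L, T = 275 K.
Step 2 — Isobaric: P stays 48.0 kPa; V/T = const ⇒ T₂ = 540 K, V₂ = 149 L.
W = PΔV = 48.0×(149−76.1) kPa·L = 3520 J.
ΔU = nCvΔT = 1.60×34.6×(540−275) = 14700 J.
Q = ΔU + W = nCpΔT = 18200 J.
Net over both steps: W = 11900 J, Q = 18200 J, ΔU = 6310 J.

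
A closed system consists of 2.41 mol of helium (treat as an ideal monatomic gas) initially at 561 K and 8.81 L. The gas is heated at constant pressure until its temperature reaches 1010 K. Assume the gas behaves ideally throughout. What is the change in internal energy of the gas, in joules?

13500 J

P₁ = nRT₁/V₁ = 2.41×8.314×561/8.81 = 1280 kPa.
Isobaric: P stays 1280 kPa; V/T = const ⇒ T₂ = 1010 K, V₂ = 15.9 L.
For an ideal gas ΔU = nCvΔT with Cv = (3/2)R = 12.5 J/(mol·K).
ΔU = 2.41×12.5×(1010−561) = 13500 J.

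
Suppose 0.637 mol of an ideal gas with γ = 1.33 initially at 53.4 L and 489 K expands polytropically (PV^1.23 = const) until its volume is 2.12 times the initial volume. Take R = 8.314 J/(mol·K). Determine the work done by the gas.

1790 J

P₁ = nRT₁/V₁ = 0.637×8.314×489/53.4 = 48.5 kPa.
Polytropic n=1.23: T₂ = T₁(V₁/V₂)^(n−1) = 489×(0.472)^0.23 = 411 K; P₂ = P₁(V₁/V₂)^n = 19.2 kPa.
W = (P₁V₁−P₂V₂)/(n−1) = (48.5×53.4−19.2×113)/0.23 = 1790 J.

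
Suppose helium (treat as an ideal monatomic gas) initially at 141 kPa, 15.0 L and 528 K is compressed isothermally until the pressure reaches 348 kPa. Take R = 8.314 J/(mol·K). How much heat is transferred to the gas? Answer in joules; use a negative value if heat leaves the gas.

n = P₁V₁/(RT₁) = 141×15.0/(8.314×528) = 0.482 mol.
Isothermal: T stays 528 K; PV = const ⇒ V₂ = 6.08 L, P₂ = 348 kPa.
ΔU = 0 (ideal gas, T constant).
W = nRT ln(V₂/V₁) = 0.482×8.314×528×ln(0.405) = -1910 J.
Q = ΔU + W = -1910 J.

-1910 J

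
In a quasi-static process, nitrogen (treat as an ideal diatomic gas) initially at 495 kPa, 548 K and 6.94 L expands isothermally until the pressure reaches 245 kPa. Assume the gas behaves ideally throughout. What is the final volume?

14.0 L

Isothermal: T stays 548 K; PV = const ⇒ V₂ = 14.0 L, P₂ = 245 kPa.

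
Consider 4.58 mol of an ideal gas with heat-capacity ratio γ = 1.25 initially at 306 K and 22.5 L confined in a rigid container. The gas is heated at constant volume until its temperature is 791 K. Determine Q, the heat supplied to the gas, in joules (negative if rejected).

P₁ = nRT₁/V₁ = 4.58×8.314×306/22.5 = 518 kPa.
Isochoric: V stays 22.5 L; P/T = const ⇒ T₂ = 791 K, P₂ = 1340 kPa.
W = 0 (no volume change).
ΔU = nCvΔT = 4.58×33.3×(791−306) = 73900 J.
Q = ΔU = 73900 J.

73900 J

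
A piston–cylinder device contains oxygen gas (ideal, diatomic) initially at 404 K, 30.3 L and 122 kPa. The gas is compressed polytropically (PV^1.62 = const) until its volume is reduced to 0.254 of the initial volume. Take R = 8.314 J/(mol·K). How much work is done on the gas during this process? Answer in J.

7980 J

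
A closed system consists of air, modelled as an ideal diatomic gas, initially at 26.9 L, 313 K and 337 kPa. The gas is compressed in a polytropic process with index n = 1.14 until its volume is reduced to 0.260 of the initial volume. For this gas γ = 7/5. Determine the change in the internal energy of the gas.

n = P₁V₁/(RT₁) = 337×26.9/(8.314×313) = 3.48 mol.
Polytropic n=1.14: T₂ = T₁(V₁/V₂)^(n−1) = 313×(3.85)^0.14 = 378 K; P₂ = P₁(V₁/V₂)^n = 1570 kPa.
For an ideal gas ΔU = nCvΔT with Cv = (5/2)R = 20.8 J/(mol·K).
ΔU = 3.48×20.8×(378−313) = 4700 J.

4700 J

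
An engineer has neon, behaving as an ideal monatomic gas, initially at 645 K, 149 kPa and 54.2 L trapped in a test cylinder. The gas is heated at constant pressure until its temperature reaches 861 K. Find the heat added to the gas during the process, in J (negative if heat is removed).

n = P₁V₁/(RT₁) = 149×54.2/(8.314×645) = 1.51 mol.
Isobaric: P stays 149 kPa; V/T = const ⇒ T₂ = 861 K, V₂ = 72.4 L.
W = PΔV = 149×(72.4−54.2) kPa·L = 2700 J.
ΔU = nCvΔT = 1.51×12.5×(861−645) = 4060 J.
Q = ΔU + W = nCpΔT = 6760 J.

6760 J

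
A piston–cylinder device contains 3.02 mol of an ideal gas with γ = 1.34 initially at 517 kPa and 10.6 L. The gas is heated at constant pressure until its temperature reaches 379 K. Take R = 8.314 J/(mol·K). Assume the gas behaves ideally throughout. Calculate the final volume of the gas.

T₁ = P₁V₁/(nR) = 517×10.6/(3.02×8.314) = 218 K.
Isobaric: P stays 517 kPa; V/T = const ⇒ T₂ = 379 K, V₂ = 18.4 L.

18.4 L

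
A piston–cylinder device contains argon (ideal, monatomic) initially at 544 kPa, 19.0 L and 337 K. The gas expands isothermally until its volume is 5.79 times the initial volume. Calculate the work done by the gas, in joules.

n = P₁V₁/(RT₁) = 544×19.0/(8.314×337) = 3.69 mol.
Isothermal: T stays 337 K; PV = const ⇒ V₂ = 110 L, P₂ = 94.0 kPa.
W = nRT ln(V₂/V₁) = 3.69×8.314×337×ln(5.79) = 18200 J.

18200 J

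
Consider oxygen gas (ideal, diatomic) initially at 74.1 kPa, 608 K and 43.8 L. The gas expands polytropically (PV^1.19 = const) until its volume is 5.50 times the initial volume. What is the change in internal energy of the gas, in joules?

n = P₁V₁/(RT₁) = 74.1×43.8/(8.314×608) = 0.642 mol.
Polytropic n=1.19: T₂ = T₁(V₁/V₂)^(n−1) = 608×(0.182)^0.19 = 440 K; P₂ = P₁(V₁/V₂)^n = 9.75 kPa.
For an ideal gas ΔU = nCvΔT with Cv = (5/2)R = 20.8 J/(mol·K).
ΔU = 0.642×20.8×(440−608) = -2240 J.

-2240 J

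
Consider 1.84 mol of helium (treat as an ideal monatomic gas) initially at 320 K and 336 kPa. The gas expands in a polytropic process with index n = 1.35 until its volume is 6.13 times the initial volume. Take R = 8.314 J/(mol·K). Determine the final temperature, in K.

V₁ = nRT₁/P₁ = 1.84×8.314×320/336 = 14.6 L.
Polytropic n=1.35: T₂ = T₁(V₁/V₂)^(n−1) = 320×(0.163)^0.35 = 170 K; P₂ = P₁(V₁/V₂)^n = 29.1 kPa.

170 K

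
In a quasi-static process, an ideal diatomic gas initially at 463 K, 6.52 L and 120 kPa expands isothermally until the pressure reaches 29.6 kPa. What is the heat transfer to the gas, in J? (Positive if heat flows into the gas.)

1100 J

n = P₁V₁/(RT₁) = 120×6.52/(8.314×463) = 0.203 mol.
Isothermal: T stays 463 K; PV = const ⇒ V₂ = 26.4 L, P₂ = 29.6 kPa.
ΔU = 0 (ideal gas, T constant).
W = nRT ln(V₂/V₁) = 0.203×8.314×463×ln(4.05) = 1100 J.
Q = ΔU + W = 1100 J.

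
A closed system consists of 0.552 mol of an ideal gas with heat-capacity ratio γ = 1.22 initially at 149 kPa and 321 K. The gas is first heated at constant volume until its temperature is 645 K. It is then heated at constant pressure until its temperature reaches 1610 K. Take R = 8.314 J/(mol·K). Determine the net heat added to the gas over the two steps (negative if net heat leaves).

31300 J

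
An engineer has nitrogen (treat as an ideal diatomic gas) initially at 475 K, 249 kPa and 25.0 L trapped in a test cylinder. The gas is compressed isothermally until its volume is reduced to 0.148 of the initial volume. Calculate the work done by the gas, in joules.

n = P₁V₁/(RT₁) = 249×25.0/(8.314×475) = 1.58 mol.
Isothermal: T stays 475 K; PV = const ⇒ V₂ = 3.70 L, P₂ = 1680 kPa.
W = nRT ln(V₂/V₁) = 1.58×8.314×475×ln(0.148) = -11900 J.

-11900 J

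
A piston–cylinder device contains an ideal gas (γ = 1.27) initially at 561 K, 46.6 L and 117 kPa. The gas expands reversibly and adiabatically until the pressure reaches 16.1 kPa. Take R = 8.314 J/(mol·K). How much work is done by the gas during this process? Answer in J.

6950 J

n = P₁V₁/(RT₁) = 117×46.6/(8.314×561) = 1.17 mol.
Adiabatic: T₂/T₁ = (P₂/P₁)^((γ−1)/γ) ⇒ T₂ = 561×(0.138)^0.213 = 368 K; V₂ = 222 L.
ΔU = nCvΔT = 1.17×30.8×(368−561) = -6950 J.
Q = 0 for an adiabatic process, so W = −ΔU = 6950 J.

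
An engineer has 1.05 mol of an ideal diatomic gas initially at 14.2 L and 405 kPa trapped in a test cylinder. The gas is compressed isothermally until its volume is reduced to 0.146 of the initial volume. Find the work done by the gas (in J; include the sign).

-11100 J

T₁ = P₁V₁/(nR) = 405×14.2/(1.05×8.314) = 659 K.
Isothermal: T stays 659 K; PV = const ⇒ V₂ = 2.07 L, P₂ = 2770 kPa.
W = nRT ln(V₂/V₁) = 1.05×8.314×659×ln(0.146) = -11100 J.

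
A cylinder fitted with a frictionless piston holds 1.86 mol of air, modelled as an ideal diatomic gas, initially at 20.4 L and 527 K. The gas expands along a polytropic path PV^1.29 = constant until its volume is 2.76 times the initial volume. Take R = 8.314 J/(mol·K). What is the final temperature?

393 K

P₁ = nRT₁/V₁ = 1.86×8.314×527/20.4 = 399 kPa.
Polytropic n=1.29: T₂ = T₁(V₁/V₂)^(n−1) = 527×(0.362)^0.29 = 393 K; P₂ = P₁(V₁/V₂)^n = 108 kPa.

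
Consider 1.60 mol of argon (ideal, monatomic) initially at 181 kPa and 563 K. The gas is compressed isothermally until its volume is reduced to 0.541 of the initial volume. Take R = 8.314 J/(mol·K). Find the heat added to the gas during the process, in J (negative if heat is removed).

V₁ = nRT₁/P₁ = 1.60×8.314×563/181 = 41.4 L.
Isothermal: T stays 563 K; PV = const ⇒ V₂ = 22.4 L, P₂ = 335 kPa.
ΔU = 0 (ideal gas, T constant).
W = nRT ln(V₂/V₁) = 1.60×8.314×563×ln(0.541) = -4600 J.
Q = ΔU + W = -4600 J.

-4600 J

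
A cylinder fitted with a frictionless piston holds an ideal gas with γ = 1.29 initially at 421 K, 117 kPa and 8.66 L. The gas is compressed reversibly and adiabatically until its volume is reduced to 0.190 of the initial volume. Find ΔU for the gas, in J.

2160 J

n = P₁V₁/(RT₁) = 117×8.66/(8.314×421) = 0.289 mol.
Adiabatic: TV^(γ−1) = const ⇒ T₂ = 421×(5.26)^0.290 = 681 K; PV^γ = const ⇒ P₂ = 997 kPa.
For an ideal gas ΔU = nCvΔT with Cv = R/(γ−1) = 28.7 J/(mol·K).
ΔU = 0.289×28.7×(681−421) = 2160 J.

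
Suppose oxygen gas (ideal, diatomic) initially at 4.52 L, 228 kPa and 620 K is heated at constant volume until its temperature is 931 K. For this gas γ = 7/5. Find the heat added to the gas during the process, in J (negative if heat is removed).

1290 J

n = P₁V₁/(RT₁) = 228×4.52/(8.314×620) = 0.200 mol.
Isochoric: V stays 4.52 L; P/T = const ⇒ T₂ = 931 K, P₂ = 342 kPa.
W = 0 (no volume change).
ΔU = nCvΔT = 0.200×20.8×(931−620) = 1290 J.
Q = ΔU = 1290 J.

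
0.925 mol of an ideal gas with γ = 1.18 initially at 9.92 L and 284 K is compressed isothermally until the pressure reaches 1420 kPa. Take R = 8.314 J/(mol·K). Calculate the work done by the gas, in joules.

-4070 J

P₁ = nRT₁/V₁ = 0.925×8.314×284/9.92 = 220 kPa.
Isothermal: T stays 284 K; PV = const ⇒ V₂ = 1.54 L, P₂ = 1420 kPa.
W = nRT ln(V₂/V₁) = 0.925×8.314×284×ln(0.155) = -4070 J.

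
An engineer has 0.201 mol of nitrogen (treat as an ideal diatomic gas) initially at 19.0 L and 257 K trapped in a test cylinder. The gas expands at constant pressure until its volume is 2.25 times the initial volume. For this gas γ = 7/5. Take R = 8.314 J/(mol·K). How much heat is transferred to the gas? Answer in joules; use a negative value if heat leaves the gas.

P₁ = nRT₁/V₁ = 0.201×8.314×257/19.0 = 22.6 kPa.
Isobaric: P stays 22.6 kPa; V/T = const ⇒ T₂ = 578 K, V₂ = 42.8 L.
W = PΔV = 22.6×(42.8−19.0) kPa·L = 537 J.
ΔU = nCvΔT = 0.201×20.8×(578−257) = 1340 J.
Q = ΔU + W = nCpΔT = 1880 J.

1880 J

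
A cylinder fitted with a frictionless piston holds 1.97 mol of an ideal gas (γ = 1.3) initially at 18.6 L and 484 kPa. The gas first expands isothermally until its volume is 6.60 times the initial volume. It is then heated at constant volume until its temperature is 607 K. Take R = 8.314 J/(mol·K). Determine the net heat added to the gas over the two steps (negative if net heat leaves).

20100 J

T₁ = P₁V₁/(nR) = 484×18.6/(1.97×8.314) = 550 K.
Step 1 — Isothermal: T stays 550 K; PV = const ⇒ V₂ = 123 L, P₂ = 73.3 kPa.
ΔU = 0 (ideal gas, T constant).
W = nRT ln(V₂/V₁) = 1.97×8.314×550×ln(6.60) = 17000 J.
Q = ΔU + W = 17000 J.
State after step 1: P = 73.3 kPa, V = 123 L, T = 550 K.
Step 2 — Isochoric: V stays 123 L; P/T = const ⇒ T₂ = 607 K, P₂ = 81.0 kPa.
W = 0 (no volume change).
ΔU = nCvΔT = 1.97×27.7×(607−550) = 3130 J.
Q = ΔU = 3130 J.
Net over both steps: W = 17000 J, Q = 20100 J, ΔU = 3130 J.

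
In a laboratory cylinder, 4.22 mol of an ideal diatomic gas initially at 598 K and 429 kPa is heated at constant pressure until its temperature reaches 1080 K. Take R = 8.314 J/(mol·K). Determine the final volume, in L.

V₁ = nRT₁/P₁ = 4.22×8.314×598/429 = 48.9 L.
Isobaric: P stays 429 kPa; V/T = const ⇒ T₂ = 1080 K, V₂ = 88.3 L.

88.3 L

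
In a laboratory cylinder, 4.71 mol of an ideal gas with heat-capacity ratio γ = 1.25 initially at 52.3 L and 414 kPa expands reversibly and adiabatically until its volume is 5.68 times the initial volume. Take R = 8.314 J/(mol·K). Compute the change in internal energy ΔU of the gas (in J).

T₁ = P₁V₁/(nR) = 414×52.3/(4.71×8.314) = 553 K.
Adiabatic: TV^(γ−1) = const ⇒ T₂ = 553×(0.176)^0.250 = 358 K; PV^γ = const ⇒ P₂ = 47.2 kPa.
For an ideal gas ΔU = nCvΔT with Cv = R/(γ−1) = 33.3 J/(mol·K).
ΔU = 4.71×33.3×(358−553) = -30500 J.

-30500 J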